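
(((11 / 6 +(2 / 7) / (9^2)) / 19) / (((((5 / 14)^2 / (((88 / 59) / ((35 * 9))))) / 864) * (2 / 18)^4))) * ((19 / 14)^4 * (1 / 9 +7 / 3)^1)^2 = 59477646284173128 / 42515407375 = 1398966.87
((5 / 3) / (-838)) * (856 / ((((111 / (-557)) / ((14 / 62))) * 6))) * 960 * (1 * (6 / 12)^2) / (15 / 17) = 1134764960 / 12976011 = 87.45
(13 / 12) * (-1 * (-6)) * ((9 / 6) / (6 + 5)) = 39 / 44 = 0.89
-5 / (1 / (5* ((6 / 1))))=-150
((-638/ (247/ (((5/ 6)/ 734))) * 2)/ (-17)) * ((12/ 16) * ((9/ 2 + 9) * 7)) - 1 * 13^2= -2083175161/ 12328264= -168.98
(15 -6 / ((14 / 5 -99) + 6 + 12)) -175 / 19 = 43580 / 7429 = 5.87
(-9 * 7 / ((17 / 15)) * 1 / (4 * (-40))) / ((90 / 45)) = 189 / 1088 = 0.17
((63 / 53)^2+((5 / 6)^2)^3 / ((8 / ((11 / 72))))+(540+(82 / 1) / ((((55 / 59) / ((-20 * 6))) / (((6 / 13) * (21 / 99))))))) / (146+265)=-58421834357410345 / 48803646128320512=-1.20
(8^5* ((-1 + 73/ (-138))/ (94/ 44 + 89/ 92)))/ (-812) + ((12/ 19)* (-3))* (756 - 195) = -37909784308/ 36344511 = -1043.07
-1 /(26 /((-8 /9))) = 4 /117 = 0.03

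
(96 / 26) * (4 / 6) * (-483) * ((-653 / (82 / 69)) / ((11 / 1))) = 348200496 / 5863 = 59389.48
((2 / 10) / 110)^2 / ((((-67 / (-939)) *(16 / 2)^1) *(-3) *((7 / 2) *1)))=-313 / 567490000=-0.00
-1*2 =-2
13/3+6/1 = 31/3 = 10.33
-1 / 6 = -0.17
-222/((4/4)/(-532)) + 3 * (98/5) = 590814/5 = 118162.80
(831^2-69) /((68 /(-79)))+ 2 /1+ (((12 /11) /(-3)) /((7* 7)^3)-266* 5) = -17677670853295 /22000363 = -803517.24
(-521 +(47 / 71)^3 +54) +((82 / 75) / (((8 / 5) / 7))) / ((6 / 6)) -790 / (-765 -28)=-460.93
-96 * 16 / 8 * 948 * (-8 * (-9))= -13105152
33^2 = 1089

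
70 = 70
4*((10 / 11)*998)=39920 / 11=3629.09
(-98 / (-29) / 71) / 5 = 0.01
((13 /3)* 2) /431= 26 /1293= 0.02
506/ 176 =23/ 8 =2.88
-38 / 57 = -2 / 3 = -0.67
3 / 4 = 0.75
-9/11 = -0.82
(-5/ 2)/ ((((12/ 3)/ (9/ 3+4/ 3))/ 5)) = -325/ 24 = -13.54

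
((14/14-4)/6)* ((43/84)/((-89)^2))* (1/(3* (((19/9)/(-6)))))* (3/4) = 387/16855888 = 0.00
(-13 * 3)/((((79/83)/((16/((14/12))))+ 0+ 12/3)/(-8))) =76.67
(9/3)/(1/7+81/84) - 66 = -1962/31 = -63.29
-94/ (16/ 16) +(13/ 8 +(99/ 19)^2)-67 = -381867/ 2888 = -132.23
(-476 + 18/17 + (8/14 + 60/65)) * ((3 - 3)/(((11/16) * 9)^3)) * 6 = 0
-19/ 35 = -0.54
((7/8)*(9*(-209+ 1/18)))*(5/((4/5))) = -658175/64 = -10283.98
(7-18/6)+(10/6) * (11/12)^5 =3791239/746496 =5.08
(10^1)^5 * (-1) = -100000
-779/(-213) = 779/213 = 3.66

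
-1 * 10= -10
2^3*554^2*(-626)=-1537035328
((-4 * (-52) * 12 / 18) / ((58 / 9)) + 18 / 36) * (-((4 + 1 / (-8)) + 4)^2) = -5068413 / 3712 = -1365.41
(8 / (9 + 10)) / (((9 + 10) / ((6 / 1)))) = 48 / 361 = 0.13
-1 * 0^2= 0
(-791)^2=625681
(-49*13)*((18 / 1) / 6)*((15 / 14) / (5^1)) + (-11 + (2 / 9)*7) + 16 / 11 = -82663 / 198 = -417.49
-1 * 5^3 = -125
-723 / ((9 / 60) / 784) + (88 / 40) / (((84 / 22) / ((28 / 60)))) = -1700495879 / 450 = -3778879.73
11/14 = 0.79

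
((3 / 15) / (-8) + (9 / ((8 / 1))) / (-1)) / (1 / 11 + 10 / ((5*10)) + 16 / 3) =-759 / 3712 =-0.20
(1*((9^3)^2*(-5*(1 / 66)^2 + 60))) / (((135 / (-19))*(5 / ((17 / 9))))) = -1695329.97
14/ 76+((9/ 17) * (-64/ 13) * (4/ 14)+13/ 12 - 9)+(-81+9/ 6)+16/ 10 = -152332967/ 1763580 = -86.38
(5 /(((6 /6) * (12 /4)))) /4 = 5 /12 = 0.42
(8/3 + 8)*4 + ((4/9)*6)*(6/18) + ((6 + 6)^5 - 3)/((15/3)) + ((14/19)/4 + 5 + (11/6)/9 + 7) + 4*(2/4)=127797902/2565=49823.74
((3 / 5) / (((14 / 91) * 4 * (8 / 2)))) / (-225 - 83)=-39 / 49280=-0.00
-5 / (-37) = 5 / 37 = 0.14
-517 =-517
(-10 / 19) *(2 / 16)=-5 / 76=-0.07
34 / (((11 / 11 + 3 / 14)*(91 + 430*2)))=28 / 951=0.03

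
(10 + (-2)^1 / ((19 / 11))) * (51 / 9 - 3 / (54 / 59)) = 1204 / 57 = 21.12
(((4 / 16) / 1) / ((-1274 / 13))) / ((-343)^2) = -0.00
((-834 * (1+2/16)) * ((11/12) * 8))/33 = -417/2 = -208.50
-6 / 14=-3 / 7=-0.43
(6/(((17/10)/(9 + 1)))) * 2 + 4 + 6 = 1370/17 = 80.59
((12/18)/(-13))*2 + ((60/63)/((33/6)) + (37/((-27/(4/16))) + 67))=7213831/108108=66.73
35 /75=0.47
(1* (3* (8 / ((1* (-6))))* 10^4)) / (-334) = 20000 / 167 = 119.76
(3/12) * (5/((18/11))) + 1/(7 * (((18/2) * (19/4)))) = 2449/3192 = 0.77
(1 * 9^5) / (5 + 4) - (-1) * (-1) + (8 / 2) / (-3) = 19676 / 3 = 6558.67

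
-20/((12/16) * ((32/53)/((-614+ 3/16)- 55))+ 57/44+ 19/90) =-2495473200/187895231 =-13.28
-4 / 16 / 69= -1 / 276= -0.00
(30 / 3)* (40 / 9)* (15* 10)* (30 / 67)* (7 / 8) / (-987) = -25000 / 9447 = -2.65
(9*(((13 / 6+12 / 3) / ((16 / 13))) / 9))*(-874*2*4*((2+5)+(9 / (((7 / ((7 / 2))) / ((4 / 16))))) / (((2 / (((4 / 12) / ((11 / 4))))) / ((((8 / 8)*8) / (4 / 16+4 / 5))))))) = -40568021 / 154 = -263428.71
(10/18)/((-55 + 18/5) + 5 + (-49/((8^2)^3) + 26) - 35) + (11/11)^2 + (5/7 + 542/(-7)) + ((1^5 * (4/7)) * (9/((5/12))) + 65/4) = -4312236422609/91493807580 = -47.13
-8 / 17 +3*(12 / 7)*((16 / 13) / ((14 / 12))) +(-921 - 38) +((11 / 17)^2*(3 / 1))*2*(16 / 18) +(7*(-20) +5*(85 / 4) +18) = -2137457069 / 2209116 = -967.56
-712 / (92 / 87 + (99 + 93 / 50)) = -6.99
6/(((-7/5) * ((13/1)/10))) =-300/91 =-3.30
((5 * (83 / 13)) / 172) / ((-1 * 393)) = -415 / 878748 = -0.00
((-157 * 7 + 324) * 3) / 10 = -465 / 2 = -232.50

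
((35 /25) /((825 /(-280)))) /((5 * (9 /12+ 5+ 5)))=-1568 /177375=-0.01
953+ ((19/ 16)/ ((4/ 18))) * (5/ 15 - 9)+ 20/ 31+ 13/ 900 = 101259937/ 111600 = 907.35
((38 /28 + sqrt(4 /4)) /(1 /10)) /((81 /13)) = 715 /189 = 3.78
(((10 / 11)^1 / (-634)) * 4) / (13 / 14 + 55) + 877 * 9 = 21550423373 / 2730321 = 7893.00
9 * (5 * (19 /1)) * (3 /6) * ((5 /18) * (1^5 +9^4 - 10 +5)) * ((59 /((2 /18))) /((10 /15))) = 4961517975 /8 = 620189746.88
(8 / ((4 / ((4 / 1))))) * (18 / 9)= 16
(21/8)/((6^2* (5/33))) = 77/160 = 0.48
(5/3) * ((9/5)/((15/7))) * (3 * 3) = 63/5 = 12.60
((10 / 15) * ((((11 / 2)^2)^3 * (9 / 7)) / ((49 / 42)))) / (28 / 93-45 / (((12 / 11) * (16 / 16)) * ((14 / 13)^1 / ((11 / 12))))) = -2965593114 / 5076211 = -584.21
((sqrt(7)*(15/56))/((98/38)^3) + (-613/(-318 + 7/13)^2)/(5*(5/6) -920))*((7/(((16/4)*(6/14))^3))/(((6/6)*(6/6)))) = 35533771/3850623724320 + 34295*sqrt(7)/1580544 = 0.06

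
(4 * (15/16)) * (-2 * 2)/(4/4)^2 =-15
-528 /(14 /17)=-4488 /7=-641.14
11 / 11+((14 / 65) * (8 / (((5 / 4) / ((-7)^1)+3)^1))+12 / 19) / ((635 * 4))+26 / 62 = 2726905431 / 1920567025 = 1.42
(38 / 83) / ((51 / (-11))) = -418 / 4233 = -0.10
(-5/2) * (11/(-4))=55/8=6.88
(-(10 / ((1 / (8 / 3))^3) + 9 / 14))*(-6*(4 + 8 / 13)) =1438460 / 273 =5269.08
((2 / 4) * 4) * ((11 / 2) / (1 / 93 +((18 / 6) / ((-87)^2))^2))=2170645389 / 2121874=1022.99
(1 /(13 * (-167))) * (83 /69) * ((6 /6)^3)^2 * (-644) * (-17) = -39508 /6513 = -6.07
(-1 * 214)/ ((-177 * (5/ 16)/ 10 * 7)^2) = -219136/ 1535121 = -0.14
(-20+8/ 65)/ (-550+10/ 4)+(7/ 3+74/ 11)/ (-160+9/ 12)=-263308/ 12787775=-0.02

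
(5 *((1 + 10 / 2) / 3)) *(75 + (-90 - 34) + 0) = -490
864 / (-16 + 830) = 432 / 407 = 1.06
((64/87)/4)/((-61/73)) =-1168/5307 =-0.22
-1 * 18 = -18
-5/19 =-0.26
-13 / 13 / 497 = -1 / 497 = -0.00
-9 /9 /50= -1 /50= -0.02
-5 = -5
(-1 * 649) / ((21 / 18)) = -3894 / 7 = -556.29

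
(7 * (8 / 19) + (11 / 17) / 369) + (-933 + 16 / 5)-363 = -768667283 / 595935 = -1289.85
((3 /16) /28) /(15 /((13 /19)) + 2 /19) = 0.00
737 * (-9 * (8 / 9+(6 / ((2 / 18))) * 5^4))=-223869646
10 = 10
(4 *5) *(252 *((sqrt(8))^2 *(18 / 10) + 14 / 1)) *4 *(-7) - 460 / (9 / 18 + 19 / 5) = -172340344 / 43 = -4007914.98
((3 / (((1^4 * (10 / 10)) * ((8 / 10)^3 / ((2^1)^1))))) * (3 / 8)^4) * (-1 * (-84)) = 19.47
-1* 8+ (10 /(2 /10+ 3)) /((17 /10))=-419 /68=-6.16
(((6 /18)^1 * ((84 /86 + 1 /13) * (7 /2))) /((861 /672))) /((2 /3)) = 32984 /22919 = 1.44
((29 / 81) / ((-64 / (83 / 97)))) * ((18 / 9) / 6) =-2407 / 1508544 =-0.00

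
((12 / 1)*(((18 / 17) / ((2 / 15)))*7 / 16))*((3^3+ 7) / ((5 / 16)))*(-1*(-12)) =54432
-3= -3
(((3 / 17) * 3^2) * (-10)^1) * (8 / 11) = -2160 / 187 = -11.55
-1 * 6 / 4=-3 / 2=-1.50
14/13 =1.08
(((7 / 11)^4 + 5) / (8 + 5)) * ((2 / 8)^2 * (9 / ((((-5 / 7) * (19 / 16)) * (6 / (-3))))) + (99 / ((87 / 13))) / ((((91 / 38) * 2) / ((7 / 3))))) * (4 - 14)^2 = 31404464220 / 104873483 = 299.45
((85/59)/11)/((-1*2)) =-85/1298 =-0.07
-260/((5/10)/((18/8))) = -1170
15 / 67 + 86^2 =7396.22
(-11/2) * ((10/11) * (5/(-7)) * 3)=10.71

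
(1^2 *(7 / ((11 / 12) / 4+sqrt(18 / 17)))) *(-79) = 4963728 / 39415 - 3822336 *sqrt(34) / 39415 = -439.53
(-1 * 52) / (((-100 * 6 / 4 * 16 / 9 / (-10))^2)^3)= -9477 / 65536000000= -0.00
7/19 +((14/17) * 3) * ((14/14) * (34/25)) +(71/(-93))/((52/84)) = 477638/191425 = 2.50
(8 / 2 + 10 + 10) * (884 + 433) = 31608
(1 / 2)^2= 1 / 4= 0.25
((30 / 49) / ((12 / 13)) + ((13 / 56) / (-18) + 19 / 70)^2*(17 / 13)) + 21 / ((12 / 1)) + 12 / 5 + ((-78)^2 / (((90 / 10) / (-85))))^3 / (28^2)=-79907073872624896927 / 330220800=-241980740984.90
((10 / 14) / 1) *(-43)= -215 / 7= -30.71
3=3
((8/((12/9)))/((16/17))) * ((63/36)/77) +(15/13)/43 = 33789/196768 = 0.17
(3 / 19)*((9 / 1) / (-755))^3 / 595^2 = -2187 / 2894865478465625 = -0.00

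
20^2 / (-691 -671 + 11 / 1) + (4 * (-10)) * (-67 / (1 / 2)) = 7240960 / 1351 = 5359.70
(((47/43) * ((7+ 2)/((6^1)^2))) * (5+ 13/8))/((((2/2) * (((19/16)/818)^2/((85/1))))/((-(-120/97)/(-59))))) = -136009891334400/88838129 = -1530985.54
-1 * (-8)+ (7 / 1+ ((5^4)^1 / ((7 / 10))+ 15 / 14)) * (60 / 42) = 63457 / 49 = 1295.04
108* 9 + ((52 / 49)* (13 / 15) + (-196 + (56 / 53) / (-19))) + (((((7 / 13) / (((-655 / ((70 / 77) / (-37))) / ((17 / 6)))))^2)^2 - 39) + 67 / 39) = 3411168510758114024590432992549529 / 4612292087802344393376392579115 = 739.58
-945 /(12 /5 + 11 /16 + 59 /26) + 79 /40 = -4319099 /24760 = -174.44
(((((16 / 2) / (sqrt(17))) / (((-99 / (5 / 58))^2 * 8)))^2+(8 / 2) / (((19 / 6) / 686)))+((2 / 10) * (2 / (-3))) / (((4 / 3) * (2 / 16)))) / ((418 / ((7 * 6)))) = 10639076665600383179081 / 122306717523174711120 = 86.99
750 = 750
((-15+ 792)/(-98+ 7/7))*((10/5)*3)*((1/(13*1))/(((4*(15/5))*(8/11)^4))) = -11376057/10330112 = -1.10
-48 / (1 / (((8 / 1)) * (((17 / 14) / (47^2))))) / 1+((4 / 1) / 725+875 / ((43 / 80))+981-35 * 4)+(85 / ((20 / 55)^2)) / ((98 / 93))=332443660774639 / 107981221600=3078.72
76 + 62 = 138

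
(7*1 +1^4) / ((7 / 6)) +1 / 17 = 6.92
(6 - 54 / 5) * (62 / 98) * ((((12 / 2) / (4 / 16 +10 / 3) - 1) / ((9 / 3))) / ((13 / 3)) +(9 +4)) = -5428224 / 136955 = -39.64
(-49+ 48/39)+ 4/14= -47.48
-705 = -705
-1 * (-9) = 9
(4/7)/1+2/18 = 43/63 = 0.68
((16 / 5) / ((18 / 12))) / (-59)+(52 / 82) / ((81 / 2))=-20084 / 979695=-0.02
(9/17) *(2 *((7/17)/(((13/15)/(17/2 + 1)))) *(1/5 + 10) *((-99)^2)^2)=1034850081573/221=4682579554.63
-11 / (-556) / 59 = 11 / 32804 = 0.00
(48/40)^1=6/5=1.20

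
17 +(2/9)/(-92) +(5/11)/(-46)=38681/2277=16.99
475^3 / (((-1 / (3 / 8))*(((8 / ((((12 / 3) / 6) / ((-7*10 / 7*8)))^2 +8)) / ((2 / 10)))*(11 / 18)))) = -13153026.11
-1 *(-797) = 797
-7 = -7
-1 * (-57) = 57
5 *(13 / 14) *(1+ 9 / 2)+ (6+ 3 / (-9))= 2621 / 84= 31.20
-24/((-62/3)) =36/31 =1.16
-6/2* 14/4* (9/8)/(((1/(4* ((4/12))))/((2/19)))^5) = -0.00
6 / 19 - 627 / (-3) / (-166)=-2975 / 3154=-0.94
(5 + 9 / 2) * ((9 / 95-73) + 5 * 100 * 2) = 44037 / 5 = 8807.40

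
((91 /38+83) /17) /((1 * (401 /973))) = 3157385 /259046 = 12.19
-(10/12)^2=-25/36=-0.69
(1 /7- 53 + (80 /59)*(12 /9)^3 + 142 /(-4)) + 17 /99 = -20845345 /245322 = -84.97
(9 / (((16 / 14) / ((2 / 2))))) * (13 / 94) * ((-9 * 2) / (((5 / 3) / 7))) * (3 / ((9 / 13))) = -670761 / 1880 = -356.79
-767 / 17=-45.12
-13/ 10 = -1.30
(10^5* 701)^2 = 4914010000000000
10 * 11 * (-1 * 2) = -220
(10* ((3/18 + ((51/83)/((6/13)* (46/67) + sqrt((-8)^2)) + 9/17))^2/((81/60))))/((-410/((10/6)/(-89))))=13935704518672225/69478800352816151844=0.00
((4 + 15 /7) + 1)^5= 312500000 /16807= 18593.44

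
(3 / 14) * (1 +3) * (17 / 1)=102 / 7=14.57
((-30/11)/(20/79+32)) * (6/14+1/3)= -3160/49049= -0.06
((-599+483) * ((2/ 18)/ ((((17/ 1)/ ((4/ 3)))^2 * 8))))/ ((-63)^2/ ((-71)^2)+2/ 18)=-584756/ 53010981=-0.01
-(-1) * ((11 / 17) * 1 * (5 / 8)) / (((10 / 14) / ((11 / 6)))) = 847 / 816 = 1.04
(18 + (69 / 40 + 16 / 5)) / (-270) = -917 / 10800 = -0.08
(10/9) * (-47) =-470/9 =-52.22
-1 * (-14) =14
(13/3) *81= 351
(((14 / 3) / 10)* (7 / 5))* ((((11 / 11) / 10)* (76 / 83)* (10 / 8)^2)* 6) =931 / 1660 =0.56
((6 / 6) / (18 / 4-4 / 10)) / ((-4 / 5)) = -25 / 82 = -0.30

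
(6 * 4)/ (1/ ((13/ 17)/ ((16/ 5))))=195/ 34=5.74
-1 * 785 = -785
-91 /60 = -1.52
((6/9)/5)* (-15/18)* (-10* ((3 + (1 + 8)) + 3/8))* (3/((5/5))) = 41.25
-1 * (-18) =18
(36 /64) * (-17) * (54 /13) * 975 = -38728.12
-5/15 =-1/3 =-0.33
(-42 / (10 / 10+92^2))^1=-42 / 8465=-0.00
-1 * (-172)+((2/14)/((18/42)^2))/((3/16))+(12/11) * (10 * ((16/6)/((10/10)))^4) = 727.80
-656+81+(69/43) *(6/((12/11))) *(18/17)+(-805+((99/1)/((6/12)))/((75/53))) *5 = -14221807/3655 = -3891.06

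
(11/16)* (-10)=-55/8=-6.88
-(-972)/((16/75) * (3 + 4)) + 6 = 18393/28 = 656.89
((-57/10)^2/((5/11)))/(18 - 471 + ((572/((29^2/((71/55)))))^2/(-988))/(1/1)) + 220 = 669153312953279/3043789026140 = 219.84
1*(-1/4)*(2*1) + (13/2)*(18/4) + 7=143/4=35.75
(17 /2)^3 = 4913 /8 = 614.12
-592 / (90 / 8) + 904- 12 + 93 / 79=2988173 / 3555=840.55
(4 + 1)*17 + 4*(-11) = 41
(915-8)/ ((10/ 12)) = 5442/ 5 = 1088.40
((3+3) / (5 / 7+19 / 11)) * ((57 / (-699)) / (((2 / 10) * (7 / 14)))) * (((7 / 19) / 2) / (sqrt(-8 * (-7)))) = -1155 * sqrt(14) / 87608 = -0.05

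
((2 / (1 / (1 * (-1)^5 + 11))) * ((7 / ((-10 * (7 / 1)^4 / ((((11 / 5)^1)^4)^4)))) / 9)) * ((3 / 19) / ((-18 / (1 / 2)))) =0.86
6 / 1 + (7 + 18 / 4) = 35 / 2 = 17.50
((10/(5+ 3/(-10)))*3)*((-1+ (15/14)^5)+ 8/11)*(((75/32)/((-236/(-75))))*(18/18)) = 2843291109375/524967855104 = 5.42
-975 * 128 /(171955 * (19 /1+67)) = -12480 /1478813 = -0.01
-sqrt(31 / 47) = -sqrt(1457) / 47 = -0.81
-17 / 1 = -17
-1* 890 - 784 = -1674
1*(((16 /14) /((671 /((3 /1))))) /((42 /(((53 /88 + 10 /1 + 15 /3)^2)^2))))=7.21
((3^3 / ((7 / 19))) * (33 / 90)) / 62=1881 / 4340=0.43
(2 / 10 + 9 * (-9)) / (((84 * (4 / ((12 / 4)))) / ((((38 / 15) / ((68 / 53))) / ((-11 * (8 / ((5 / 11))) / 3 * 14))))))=101707 / 64507520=0.00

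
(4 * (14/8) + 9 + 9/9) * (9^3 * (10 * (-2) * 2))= -495720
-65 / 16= -4.06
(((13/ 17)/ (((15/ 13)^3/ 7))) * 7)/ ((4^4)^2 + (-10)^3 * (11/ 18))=107653/ 286543500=0.00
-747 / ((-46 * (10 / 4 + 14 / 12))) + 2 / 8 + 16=20927 / 1012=20.68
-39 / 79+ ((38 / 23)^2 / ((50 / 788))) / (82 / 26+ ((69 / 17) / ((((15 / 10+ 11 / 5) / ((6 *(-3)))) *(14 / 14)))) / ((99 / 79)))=-4627425565243 / 1184337089275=-3.91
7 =7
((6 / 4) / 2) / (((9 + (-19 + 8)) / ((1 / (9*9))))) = -1 / 216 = -0.00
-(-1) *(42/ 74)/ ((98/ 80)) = 120/ 259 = 0.46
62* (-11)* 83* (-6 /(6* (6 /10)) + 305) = -51511460 /3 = -17170486.67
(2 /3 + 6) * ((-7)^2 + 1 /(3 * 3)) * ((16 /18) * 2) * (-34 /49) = -4808960 /11907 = -403.88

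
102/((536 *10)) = 51/2680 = 0.02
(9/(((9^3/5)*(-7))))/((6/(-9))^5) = 15/224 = 0.07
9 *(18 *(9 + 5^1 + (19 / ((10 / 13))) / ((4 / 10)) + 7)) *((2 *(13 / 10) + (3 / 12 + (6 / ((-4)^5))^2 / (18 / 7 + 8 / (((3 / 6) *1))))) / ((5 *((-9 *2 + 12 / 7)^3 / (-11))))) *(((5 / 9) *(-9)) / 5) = -72777052974087 / 3739935047680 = -19.46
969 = 969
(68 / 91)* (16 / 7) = 1088 / 637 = 1.71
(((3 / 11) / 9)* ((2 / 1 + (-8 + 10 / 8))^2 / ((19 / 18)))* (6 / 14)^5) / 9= 1539 / 1479016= 0.00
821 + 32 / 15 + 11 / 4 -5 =49253 / 60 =820.88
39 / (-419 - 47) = -39 / 466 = -0.08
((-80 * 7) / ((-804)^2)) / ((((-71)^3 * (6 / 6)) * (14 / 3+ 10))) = 35 / 212079447228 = 0.00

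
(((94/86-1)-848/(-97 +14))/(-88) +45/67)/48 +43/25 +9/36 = 1.98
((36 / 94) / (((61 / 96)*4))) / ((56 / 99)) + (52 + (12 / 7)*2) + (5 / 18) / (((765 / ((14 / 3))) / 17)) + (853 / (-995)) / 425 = 114912877891124 / 2062262845125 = 55.72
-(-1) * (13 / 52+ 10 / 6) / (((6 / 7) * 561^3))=161 / 12712210632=0.00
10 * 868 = 8680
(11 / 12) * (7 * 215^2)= 296610.42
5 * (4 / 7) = 20 / 7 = 2.86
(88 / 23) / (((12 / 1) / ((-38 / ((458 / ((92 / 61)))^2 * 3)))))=-76912 / 1756196649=-0.00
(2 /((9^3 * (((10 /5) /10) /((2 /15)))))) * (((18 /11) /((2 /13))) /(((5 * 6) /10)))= 52 /8019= 0.01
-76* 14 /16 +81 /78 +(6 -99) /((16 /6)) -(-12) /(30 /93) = -32831 /520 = -63.14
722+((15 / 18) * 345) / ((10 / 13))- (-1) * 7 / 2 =4397 / 4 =1099.25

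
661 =661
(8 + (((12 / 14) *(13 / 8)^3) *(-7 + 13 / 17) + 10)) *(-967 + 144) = 61845981 / 15232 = 4060.27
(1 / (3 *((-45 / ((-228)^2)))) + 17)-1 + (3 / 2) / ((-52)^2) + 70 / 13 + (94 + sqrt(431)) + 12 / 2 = -242.92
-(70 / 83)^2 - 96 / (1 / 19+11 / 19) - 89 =-1665149 / 6889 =-241.71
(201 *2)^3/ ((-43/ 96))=-6236621568/ 43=-145037710.88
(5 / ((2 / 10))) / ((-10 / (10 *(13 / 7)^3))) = -54925 / 343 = -160.13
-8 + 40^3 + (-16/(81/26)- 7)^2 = 420817801/6561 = 64139.28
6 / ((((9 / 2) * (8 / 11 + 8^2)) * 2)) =11 / 1068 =0.01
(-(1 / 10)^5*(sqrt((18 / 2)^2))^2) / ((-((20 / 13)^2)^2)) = 2313441 / 16000000000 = 0.00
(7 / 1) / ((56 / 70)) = 35 / 4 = 8.75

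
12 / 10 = 6 / 5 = 1.20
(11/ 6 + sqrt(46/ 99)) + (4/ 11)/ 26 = sqrt(506)/ 33 + 1585/ 858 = 2.53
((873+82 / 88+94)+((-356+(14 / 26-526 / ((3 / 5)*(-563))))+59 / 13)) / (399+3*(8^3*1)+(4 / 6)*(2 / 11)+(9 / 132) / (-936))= 4780811528 / 14956288109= 0.32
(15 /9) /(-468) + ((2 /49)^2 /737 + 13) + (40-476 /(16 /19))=-318164520733 /621107487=-512.25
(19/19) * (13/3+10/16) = 119/24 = 4.96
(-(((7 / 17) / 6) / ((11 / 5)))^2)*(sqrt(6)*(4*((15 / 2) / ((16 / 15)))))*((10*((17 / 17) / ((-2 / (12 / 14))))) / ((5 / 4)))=13125*sqrt(6) / 139876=0.23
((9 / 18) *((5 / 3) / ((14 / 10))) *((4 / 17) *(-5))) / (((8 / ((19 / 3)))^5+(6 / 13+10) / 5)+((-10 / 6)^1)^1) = -40236608750 / 209229119743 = -0.19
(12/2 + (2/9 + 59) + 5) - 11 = 533/9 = 59.22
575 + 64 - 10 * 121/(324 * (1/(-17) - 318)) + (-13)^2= 707764957/875934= 808.01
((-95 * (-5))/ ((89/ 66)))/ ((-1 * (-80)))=3135/ 712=4.40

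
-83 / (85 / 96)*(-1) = 7968 / 85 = 93.74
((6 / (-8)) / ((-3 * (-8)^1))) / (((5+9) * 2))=-1 / 896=-0.00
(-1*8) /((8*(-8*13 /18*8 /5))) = 45 /416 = 0.11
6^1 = 6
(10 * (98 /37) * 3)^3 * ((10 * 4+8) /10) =121978483200 /50653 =2408119.62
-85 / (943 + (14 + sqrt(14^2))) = -0.09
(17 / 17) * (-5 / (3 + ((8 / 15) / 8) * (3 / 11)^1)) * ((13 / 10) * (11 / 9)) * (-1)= 7865 / 2988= 2.63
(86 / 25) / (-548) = -43 / 6850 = -0.01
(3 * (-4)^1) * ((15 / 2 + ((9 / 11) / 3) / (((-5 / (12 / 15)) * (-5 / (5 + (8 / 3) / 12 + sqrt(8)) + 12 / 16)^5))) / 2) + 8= 680988171427129368133 / 187229391166612575 + 720648723376439296 * sqrt(2) / 277376875802389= 7311.43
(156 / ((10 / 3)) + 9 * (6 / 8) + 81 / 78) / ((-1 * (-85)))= 14193 / 22100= 0.64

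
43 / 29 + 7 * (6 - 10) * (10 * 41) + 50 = -331427 / 29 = -11428.52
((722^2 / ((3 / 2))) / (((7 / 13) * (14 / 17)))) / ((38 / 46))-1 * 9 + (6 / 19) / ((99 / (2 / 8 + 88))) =19430856289 / 20482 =948679.64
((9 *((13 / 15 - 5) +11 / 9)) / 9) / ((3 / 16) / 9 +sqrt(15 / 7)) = 14672 / 518295 - 33536 *sqrt(105) / 172765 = -1.96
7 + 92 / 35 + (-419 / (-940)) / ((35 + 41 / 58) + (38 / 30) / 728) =179342959639 / 18602007095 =9.64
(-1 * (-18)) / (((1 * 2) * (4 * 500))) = 9 / 2000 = 0.00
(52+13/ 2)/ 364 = 9/ 56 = 0.16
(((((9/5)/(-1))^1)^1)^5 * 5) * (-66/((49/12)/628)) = 29369555424/30625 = 959005.89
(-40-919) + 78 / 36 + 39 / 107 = -614053 / 642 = -956.47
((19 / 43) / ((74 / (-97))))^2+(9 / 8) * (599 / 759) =6267416351 / 5123312744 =1.22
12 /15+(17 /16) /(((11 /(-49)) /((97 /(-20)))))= 83617 /3520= 23.75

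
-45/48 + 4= 3.06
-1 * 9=-9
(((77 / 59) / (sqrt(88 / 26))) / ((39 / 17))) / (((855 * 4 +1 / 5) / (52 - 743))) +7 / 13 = 7 / 13 - 58735 * sqrt(143) / 11242686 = 0.48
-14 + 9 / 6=-25 / 2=-12.50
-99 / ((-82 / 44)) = 2178 / 41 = 53.12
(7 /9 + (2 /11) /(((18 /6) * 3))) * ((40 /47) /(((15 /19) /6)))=24016 /4653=5.16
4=4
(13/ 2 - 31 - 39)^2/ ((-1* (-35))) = 16129/ 140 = 115.21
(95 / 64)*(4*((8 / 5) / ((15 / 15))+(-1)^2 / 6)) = 1007 / 96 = 10.49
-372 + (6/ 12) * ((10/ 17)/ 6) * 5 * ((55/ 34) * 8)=-319774/ 867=-368.83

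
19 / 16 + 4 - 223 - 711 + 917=-189 / 16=-11.81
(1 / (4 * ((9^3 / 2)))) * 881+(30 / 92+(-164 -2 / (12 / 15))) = -5552213 / 33534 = -165.57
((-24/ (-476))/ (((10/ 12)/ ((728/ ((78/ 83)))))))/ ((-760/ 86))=-42828/ 8075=-5.30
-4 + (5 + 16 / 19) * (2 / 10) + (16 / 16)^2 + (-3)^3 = -2739 / 95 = -28.83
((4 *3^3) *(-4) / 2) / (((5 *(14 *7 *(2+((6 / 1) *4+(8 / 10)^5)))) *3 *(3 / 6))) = -22500 / 2015713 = -0.01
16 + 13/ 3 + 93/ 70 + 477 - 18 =100939/ 210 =480.66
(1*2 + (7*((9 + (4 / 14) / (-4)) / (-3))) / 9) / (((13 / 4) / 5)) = -170 / 351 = -0.48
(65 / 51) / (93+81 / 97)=6305 / 464202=0.01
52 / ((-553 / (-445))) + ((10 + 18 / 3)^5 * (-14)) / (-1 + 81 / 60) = -23194477980 / 553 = -41942998.16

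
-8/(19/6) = -48/19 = -2.53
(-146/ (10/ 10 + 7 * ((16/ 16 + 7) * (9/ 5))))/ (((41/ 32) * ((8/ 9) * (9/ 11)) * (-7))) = 32120/ 146083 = 0.22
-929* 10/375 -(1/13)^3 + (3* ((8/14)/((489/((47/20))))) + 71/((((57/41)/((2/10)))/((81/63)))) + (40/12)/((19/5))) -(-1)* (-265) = -51844414826/188008275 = -275.76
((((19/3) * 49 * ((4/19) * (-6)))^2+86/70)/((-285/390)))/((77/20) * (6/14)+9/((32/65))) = -1491577152/141379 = -10550.20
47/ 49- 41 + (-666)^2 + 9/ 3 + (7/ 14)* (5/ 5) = 43464907/ 98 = 443519.46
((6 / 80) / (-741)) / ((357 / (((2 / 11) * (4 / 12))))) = -1 / 58198140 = -0.00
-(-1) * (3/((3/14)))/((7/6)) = 12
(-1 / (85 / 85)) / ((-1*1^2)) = 1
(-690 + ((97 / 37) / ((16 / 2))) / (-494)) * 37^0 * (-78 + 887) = -81623777513 / 146224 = -558210.54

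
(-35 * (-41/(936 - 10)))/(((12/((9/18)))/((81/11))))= 38745/81488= 0.48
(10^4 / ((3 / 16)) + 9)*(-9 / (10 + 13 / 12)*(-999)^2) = -821350830996 / 19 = -43228991105.05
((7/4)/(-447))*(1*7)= -49/1788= -0.03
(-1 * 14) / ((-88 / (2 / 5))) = 7 / 110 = 0.06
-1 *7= -7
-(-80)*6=480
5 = 5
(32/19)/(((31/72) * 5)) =2304/2945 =0.78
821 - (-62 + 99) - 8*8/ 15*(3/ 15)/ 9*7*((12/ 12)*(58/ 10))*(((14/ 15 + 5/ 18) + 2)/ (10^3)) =14883515332/ 18984375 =783.99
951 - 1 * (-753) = 1704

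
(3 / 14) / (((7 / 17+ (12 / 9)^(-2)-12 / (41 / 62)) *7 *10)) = -8364 / 46918235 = -0.00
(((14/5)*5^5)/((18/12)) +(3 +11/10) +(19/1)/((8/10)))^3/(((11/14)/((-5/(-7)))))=43492029018884711/237600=183047260180.49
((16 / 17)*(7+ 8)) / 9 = 80 / 51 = 1.57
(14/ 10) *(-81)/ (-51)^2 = -0.04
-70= -70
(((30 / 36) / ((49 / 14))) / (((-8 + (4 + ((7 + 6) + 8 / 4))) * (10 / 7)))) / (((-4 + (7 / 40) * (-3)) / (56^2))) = -62720 / 5973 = -10.50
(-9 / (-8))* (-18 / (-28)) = 81 / 112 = 0.72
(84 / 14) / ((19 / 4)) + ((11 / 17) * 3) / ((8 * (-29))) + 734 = 55097053 / 74936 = 735.25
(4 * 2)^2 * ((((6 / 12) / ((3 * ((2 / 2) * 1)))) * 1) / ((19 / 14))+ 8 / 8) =4096 / 57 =71.86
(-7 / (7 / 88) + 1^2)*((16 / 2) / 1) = -696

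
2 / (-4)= -1 / 2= -0.50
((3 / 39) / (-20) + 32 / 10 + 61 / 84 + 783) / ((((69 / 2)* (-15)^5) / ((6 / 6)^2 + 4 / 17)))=-2148298 / 57898546875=-0.00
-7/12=-0.58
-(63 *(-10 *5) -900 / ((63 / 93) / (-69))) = -619650 / 7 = -88521.43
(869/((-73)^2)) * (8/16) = 869/10658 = 0.08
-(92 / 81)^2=-8464 / 6561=-1.29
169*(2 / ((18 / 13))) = 2197 / 9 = 244.11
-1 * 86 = -86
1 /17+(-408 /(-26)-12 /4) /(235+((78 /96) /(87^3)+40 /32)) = 61912452229 /550100239013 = 0.11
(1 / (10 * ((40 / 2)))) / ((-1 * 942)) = -1 / 188400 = -0.00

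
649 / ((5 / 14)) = 9086 / 5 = 1817.20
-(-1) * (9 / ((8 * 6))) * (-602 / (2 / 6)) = -2709 / 8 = -338.62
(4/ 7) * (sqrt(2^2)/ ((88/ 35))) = 5/ 11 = 0.45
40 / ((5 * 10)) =0.80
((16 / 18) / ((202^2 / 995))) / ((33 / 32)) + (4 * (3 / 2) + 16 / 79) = 1489582250 / 239346063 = 6.22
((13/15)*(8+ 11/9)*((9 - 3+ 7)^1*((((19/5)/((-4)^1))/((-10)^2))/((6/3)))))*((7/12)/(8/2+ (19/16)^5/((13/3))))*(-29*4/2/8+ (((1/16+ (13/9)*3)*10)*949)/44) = -881224646039296/14786045319375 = -59.60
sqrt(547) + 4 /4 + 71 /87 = 158 /87 + sqrt(547) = 25.20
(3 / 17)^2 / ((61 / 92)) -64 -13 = -1356605 / 17629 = -76.95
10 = 10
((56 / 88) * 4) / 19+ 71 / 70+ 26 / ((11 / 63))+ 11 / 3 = 6746947 / 43890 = 153.72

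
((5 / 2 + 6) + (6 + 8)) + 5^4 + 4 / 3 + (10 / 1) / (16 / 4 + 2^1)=1301 / 2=650.50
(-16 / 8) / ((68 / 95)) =-95 / 34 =-2.79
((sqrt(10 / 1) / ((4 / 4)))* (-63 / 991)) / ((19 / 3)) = -189* sqrt(10) / 18829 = -0.03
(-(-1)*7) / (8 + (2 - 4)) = 7 / 6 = 1.17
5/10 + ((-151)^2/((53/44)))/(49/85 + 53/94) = 16032322003/965766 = 16600.63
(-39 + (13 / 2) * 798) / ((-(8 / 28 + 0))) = -18018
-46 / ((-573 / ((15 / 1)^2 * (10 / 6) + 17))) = 18032 / 573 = 31.47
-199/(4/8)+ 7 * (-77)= -937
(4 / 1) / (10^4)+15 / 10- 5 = -8749 / 2500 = -3.50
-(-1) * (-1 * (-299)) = 299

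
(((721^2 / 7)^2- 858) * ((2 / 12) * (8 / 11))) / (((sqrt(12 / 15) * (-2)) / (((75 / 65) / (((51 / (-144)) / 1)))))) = 1323598154640 * sqrt(5) / 2431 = 1217464191.14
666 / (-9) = -74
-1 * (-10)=10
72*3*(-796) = -171936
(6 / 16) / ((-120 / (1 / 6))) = -1 / 1920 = -0.00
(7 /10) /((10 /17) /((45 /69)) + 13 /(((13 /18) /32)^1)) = 357 /294220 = 0.00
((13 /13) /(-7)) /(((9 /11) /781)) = -8591 /63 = -136.37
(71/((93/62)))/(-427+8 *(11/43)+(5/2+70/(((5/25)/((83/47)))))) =573964/2372229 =0.24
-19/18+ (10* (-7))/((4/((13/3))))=-692/9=-76.89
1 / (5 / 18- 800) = -18 / 14395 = -0.00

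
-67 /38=-1.76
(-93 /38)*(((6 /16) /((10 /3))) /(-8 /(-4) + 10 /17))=-14229 /133760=-0.11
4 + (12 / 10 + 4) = 46 / 5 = 9.20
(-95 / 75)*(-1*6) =38 / 5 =7.60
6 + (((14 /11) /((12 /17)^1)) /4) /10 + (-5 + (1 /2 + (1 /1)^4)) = 6719 /2640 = 2.55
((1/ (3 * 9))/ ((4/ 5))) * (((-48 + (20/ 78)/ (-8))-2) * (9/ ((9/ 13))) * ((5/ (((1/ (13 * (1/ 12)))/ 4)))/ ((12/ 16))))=-2536625/ 2916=-869.90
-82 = -82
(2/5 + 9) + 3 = 62/5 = 12.40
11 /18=0.61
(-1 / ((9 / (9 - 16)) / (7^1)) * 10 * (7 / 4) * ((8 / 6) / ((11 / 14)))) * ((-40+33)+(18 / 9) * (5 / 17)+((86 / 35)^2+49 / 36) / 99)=-23046479827 / 22493295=-1024.59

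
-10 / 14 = -5 / 7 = -0.71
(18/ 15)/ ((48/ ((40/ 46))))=0.02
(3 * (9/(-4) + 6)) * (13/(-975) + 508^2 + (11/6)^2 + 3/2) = 2903274.54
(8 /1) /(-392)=-1 /49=-0.02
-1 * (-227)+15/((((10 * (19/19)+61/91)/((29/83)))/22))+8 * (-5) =15941761/80593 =197.81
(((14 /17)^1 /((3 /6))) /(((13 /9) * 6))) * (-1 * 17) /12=-7 /26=-0.27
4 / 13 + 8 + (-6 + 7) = 121 / 13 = 9.31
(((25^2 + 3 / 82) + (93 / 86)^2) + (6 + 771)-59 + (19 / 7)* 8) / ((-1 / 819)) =-339226691193 / 303236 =-1118688.72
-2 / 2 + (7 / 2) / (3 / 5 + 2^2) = -11 / 46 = -0.24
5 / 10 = 1 / 2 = 0.50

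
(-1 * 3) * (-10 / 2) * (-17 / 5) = -51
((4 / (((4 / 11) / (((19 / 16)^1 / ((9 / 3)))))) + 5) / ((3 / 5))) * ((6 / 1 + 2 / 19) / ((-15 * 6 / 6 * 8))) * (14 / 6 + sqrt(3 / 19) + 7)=-7.72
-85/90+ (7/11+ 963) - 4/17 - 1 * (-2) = 3246361/3366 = 964.46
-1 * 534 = -534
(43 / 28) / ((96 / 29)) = 1247 / 2688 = 0.46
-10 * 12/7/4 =-30/7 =-4.29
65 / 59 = 1.10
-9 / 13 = -0.69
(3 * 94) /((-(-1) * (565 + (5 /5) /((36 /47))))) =10152 /20387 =0.50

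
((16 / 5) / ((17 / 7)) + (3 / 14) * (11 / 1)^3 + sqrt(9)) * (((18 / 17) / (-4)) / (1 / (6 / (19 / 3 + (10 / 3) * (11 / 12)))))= -48.98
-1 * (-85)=85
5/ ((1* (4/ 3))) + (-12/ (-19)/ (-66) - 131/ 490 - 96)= -92.53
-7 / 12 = -0.58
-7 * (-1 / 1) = 7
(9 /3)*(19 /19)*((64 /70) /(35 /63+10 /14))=54 /25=2.16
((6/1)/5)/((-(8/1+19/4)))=-0.09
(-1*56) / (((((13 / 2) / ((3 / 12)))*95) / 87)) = -1.97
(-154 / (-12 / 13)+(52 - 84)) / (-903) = -809 / 5418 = -0.15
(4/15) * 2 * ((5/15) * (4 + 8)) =32/15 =2.13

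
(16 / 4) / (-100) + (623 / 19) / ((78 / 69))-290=-261.03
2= 2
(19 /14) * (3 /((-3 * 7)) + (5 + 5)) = 1311 /98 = 13.38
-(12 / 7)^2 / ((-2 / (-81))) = -119.02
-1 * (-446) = 446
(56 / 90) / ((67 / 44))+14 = 43442 / 3015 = 14.41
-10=-10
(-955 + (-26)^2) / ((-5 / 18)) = 5022 / 5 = 1004.40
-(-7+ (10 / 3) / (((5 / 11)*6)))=52 / 9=5.78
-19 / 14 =-1.36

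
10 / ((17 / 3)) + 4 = 98 / 17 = 5.76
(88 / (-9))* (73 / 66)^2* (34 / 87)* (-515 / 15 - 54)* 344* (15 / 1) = 165169157600 / 77517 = 2130747.55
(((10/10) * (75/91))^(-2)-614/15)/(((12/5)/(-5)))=82.21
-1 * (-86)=86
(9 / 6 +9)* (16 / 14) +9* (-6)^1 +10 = -32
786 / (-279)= -262 / 93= -2.82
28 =28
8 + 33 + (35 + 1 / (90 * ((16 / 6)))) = 18241 / 240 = 76.00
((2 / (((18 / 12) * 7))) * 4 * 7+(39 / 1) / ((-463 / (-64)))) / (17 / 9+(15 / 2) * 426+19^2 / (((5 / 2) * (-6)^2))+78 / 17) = 2532320 / 756911937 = 0.00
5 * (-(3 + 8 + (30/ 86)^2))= -102820/ 1849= -55.61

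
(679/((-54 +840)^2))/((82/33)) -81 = -1367792875/16886424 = -81.00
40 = 40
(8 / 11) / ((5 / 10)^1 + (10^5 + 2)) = 16 / 2200055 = 0.00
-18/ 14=-9/ 7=-1.29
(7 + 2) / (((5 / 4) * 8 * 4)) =9 / 40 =0.22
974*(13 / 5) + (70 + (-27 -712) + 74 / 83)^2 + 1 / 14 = 216473698327 / 482230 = 448901.35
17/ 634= 0.03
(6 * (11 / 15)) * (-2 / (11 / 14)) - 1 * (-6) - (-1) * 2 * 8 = 10.80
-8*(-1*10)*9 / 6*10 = 1200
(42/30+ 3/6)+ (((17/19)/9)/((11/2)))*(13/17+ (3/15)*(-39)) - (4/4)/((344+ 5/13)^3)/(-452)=61479992617566301/34678941467031180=1.77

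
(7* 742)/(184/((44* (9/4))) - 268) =-36729/1882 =-19.52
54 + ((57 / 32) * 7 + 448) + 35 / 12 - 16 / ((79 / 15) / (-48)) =5029771 / 7584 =663.21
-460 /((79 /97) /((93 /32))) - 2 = -1643.48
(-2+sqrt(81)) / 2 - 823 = -1639 / 2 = -819.50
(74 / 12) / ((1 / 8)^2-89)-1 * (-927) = 15836611 / 17085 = 926.93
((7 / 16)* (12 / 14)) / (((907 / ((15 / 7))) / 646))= 0.57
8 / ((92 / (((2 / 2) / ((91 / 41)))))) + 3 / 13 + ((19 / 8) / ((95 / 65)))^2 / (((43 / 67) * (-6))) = -0.42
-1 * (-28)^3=21952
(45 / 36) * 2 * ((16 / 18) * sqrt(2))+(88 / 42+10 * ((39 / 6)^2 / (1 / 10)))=20 * sqrt(2) / 9+88769 / 21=4230.24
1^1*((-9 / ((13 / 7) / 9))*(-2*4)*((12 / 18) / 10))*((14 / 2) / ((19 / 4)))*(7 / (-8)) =-37044 / 1235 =-30.00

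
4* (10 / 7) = 40 / 7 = 5.71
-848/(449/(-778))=659744/449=1469.36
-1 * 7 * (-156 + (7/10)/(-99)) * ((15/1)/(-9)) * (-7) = 7567903/594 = 12740.58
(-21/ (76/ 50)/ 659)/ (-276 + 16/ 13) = 6825/ 89450024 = 0.00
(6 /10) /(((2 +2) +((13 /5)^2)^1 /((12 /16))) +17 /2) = 90 /3227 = 0.03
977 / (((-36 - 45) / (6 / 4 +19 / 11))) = -69367 / 1782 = -38.93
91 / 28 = 13 / 4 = 3.25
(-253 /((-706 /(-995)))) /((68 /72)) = -2265615 /6001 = -377.54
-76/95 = -4/5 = -0.80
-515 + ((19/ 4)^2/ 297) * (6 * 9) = -44959/ 88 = -510.90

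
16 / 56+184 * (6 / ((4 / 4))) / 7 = 158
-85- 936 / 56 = -712 / 7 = -101.71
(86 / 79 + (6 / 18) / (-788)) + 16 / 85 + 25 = 417118721 / 15874260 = 26.28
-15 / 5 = -3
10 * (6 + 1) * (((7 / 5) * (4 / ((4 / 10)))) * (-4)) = -3920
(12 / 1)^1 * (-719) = -8628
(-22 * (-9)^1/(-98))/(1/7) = -99/7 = -14.14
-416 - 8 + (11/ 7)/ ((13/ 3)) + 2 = -38369/ 91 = -421.64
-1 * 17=-17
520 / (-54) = -260 / 27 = -9.63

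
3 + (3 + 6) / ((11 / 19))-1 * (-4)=248 / 11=22.55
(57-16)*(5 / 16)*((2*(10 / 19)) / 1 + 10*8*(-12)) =-933775 / 76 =-12286.51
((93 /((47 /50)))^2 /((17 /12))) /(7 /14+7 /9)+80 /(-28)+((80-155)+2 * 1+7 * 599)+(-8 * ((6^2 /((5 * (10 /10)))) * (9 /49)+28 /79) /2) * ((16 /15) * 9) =790738631981612 /83586406225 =9460.13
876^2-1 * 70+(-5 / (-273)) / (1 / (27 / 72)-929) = 194043247029 / 252889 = 767306.00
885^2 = 783225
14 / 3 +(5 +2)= 35 / 3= 11.67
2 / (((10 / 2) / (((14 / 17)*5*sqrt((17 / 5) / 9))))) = 28*sqrt(85) / 255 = 1.01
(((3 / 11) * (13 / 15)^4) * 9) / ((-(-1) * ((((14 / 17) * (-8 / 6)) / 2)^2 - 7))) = -24762387 / 119783125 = -0.21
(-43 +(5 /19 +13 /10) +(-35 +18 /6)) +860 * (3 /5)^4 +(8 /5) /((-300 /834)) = 159463 /4750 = 33.57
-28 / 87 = -0.32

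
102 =102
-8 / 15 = -0.53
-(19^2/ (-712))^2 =-130321/ 506944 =-0.26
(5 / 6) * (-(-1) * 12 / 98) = 5 / 49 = 0.10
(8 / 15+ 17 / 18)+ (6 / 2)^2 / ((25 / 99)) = 16703 / 450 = 37.12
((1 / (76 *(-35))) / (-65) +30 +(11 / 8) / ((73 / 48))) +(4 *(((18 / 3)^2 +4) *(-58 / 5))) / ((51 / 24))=-180775939559 / 214568900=-842.51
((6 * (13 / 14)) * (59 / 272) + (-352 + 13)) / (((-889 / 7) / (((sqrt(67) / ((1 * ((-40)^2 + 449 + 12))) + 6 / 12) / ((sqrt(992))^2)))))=214385 * sqrt(67) / 164793119232 + 643155 / 479747072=0.00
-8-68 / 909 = -7340 / 909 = -8.07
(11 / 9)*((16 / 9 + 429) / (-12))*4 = -42647 / 243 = -175.50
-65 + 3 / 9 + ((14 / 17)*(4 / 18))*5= -9754 / 153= -63.75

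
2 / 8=1 / 4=0.25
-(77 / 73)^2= -5929 / 5329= -1.11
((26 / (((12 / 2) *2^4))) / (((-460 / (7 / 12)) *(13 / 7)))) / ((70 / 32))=-7 / 82800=-0.00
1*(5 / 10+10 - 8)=5 / 2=2.50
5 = 5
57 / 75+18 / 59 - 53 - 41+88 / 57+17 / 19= -7608478 / 84075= -90.50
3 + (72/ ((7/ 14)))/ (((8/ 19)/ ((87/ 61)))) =29937/ 61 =490.77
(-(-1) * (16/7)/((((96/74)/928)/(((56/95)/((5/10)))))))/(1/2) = 1098752/285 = 3855.27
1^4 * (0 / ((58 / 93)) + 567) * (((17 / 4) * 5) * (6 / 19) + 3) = 209223 / 38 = 5505.87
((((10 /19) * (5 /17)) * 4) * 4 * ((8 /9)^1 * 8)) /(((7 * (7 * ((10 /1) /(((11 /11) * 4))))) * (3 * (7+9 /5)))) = 25600 /4700619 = 0.01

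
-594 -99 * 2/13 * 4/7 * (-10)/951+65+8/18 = -137201419/259623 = -528.46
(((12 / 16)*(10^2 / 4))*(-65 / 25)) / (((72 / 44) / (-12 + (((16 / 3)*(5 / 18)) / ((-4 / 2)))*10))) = 578.18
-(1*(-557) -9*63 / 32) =18391 / 32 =574.72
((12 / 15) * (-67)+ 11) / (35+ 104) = -213 / 695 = -0.31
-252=-252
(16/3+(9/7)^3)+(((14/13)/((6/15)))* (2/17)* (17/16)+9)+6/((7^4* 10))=62908501/3745560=16.80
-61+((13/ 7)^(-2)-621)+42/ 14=-114702/ 169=-678.71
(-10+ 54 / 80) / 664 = -373 / 26560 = -0.01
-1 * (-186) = 186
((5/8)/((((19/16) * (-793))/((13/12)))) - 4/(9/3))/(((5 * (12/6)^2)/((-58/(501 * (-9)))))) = -269033/313555860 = -0.00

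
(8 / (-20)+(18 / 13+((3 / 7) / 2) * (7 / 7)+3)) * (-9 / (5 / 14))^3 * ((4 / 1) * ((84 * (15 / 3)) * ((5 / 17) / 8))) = -22930310088 / 5525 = -4150282.37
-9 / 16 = -0.56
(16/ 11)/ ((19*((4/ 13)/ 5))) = 260/ 209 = 1.24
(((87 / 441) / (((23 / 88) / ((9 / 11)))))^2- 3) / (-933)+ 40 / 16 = 1977267909 / 790020238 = 2.50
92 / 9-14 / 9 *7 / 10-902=-13393 / 15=-892.87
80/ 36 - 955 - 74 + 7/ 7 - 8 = -9304/ 9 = -1033.78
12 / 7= 1.71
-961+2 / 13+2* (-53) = -13869 / 13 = -1066.85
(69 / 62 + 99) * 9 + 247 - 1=71115 / 62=1147.02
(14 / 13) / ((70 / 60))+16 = 220 / 13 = 16.92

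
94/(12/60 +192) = 470/961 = 0.49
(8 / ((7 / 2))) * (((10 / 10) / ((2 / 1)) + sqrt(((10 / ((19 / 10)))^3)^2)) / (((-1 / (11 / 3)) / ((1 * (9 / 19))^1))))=-529810776 / 912247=-580.78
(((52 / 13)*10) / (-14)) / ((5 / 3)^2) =-1.03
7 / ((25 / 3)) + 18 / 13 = 723 / 325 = 2.22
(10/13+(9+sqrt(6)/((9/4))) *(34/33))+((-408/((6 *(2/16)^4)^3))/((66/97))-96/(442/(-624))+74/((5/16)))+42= -62608425329287042/328185+136 *sqrt(6)/297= -190771745597.51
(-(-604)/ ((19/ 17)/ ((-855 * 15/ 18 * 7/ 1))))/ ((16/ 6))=-4043025/ 4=-1010756.25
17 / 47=0.36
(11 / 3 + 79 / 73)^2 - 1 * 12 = 506068 / 47961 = 10.55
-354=-354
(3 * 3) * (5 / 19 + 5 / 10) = 261 / 38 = 6.87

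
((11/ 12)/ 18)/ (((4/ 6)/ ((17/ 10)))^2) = 3179/ 9600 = 0.33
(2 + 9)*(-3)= -33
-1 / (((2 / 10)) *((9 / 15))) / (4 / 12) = -25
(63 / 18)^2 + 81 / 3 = 157 / 4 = 39.25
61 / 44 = 1.39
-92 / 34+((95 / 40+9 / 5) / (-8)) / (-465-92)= -8196201 / 3030080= -2.70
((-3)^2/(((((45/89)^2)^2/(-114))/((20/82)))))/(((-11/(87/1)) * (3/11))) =138283899164/1245375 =111037.96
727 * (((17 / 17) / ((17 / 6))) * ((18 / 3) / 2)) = 13086 / 17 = 769.76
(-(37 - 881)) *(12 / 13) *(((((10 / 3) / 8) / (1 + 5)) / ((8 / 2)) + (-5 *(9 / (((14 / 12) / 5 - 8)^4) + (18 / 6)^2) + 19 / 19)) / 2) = -7879560782510977 / 459778101276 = -17137.75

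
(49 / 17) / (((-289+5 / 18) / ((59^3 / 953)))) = -181144278 / 84196597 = -2.15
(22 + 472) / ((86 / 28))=6916 / 43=160.84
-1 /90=-0.01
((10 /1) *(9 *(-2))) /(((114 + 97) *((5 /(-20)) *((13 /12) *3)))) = 2880 /2743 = 1.05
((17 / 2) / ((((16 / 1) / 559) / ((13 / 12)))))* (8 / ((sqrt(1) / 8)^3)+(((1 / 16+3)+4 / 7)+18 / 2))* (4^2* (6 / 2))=56848571013 / 896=63447065.86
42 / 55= 0.76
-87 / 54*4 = -58 / 9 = -6.44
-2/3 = -0.67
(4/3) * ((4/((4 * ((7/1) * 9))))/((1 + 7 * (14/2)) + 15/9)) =0.00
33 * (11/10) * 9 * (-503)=-1643301/10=-164330.10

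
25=25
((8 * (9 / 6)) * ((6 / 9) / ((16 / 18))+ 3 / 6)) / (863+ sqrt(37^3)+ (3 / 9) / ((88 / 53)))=902424600 / 48401261737 -38681280 * sqrt(37) / 48401261737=0.01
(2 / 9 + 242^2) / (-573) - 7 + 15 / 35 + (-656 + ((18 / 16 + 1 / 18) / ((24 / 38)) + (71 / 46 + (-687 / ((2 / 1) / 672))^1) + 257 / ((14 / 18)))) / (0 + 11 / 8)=-168220.89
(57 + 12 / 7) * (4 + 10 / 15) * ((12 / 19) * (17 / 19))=154.84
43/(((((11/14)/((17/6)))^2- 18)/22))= -13396306/253809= -52.78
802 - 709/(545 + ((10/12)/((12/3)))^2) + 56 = 268956426/313945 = 856.70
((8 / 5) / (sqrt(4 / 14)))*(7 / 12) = 7*sqrt(14) / 15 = 1.75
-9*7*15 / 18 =-105 / 2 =-52.50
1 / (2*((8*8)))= 1 / 128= 0.01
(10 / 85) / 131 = 2 / 2227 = 0.00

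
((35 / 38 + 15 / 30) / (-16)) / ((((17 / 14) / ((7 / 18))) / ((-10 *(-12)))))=-2205 / 646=-3.41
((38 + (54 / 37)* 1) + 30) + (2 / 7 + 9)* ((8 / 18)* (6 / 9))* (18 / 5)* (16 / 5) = 392986 / 3885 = 101.15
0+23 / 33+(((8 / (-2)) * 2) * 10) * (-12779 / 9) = 11245589 / 99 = 113591.81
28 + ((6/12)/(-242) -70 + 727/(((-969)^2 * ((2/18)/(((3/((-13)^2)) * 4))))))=-358428594313/8533694884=-42.00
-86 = -86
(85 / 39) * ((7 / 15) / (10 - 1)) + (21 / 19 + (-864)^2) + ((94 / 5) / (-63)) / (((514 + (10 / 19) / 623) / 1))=75724148742598283 / 101439291330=746497.22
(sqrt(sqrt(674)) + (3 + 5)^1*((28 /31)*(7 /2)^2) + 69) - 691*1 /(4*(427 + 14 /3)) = 674^(1 /4) + 25229677 /160580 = 162.21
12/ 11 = 1.09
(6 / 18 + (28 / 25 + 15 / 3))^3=113379904 / 421875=268.75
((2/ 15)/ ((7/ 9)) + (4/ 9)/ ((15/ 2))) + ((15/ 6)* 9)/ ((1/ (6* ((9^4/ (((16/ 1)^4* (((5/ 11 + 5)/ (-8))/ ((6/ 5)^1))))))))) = -364716901/ 15482880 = -23.56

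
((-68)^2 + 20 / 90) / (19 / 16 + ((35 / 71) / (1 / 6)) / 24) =47278048 / 13401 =3527.95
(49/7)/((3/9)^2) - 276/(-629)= 39903/629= 63.44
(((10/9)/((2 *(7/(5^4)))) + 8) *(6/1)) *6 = 14516/7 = 2073.71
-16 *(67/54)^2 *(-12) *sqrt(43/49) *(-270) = -718240 *sqrt(43)/63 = -74758.96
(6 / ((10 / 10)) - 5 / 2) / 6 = 7 / 12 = 0.58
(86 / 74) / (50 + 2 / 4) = 86 / 3737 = 0.02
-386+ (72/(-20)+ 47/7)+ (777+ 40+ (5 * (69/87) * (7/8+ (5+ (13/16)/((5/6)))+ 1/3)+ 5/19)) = 107115773/231420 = 462.86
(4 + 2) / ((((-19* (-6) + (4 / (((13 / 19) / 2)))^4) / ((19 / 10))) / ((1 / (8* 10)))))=85683 / 11306332000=0.00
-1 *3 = -3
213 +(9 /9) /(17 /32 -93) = 630235 /2959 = 212.99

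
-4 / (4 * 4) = -0.25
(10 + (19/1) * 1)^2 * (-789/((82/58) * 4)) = -117334.88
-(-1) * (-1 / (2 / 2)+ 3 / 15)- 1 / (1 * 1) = -1.80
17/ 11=1.55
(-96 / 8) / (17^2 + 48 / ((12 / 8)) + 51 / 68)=-16 / 429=-0.04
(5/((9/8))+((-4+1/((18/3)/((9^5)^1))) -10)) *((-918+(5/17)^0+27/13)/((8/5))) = -5262351625/936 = -5622170.54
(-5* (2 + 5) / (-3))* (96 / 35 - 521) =-18139 / 3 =-6046.33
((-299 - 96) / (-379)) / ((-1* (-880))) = 79 / 66704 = 0.00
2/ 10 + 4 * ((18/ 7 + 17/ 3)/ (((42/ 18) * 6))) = 1877/ 735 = 2.55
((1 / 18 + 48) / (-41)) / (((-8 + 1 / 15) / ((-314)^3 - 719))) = -133901407475 / 29274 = -4574072.81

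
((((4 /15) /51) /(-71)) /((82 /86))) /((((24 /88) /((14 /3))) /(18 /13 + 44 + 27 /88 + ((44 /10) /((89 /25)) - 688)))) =1155688597 /1364050935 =0.85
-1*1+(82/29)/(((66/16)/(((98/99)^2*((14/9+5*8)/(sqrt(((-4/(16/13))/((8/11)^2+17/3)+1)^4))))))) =2076441930329/16952270247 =122.49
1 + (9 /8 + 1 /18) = 157 /72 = 2.18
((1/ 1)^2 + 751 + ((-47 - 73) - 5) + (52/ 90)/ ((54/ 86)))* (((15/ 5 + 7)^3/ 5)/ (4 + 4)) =15698.00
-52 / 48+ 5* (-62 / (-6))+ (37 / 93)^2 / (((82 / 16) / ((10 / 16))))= 71776601 / 1418436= 50.60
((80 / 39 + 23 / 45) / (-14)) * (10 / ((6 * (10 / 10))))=-1499 / 4914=-0.31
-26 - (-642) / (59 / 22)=12590 / 59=213.39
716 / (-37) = -716 / 37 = -19.35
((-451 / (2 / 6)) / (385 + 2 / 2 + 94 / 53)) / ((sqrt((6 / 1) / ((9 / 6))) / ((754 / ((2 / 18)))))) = -243308637 / 20552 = -11838.68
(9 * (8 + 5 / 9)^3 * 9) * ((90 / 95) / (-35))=-130438 / 95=-1373.03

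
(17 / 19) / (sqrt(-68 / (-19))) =sqrt(323) / 38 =0.47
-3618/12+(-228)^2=103365/2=51682.50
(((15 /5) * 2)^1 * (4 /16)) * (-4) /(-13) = 6 /13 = 0.46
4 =4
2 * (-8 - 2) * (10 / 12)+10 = -20 / 3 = -6.67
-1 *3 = -3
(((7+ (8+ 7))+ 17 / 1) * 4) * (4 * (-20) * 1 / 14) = -6240 / 7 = -891.43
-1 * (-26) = 26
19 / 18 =1.06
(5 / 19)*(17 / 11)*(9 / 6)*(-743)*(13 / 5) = -492609 / 418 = -1178.49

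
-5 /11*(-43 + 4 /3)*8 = 5000 /33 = 151.52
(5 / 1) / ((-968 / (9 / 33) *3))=-5 / 10648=-0.00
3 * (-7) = -21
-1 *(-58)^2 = -3364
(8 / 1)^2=64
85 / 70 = 17 / 14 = 1.21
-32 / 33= -0.97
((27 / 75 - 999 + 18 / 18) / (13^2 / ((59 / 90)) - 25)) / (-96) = 1471519 / 32964000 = 0.04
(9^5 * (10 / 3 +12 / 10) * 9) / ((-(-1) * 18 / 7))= 4684554 / 5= 936910.80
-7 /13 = -0.54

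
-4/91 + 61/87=5203/7917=0.66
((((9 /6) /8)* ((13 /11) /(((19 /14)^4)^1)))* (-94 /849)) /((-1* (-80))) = -1467011 /16227570920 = -0.00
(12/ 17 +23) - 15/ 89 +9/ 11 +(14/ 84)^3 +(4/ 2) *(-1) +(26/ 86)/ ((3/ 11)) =3627793121/ 154580184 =23.47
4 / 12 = 1 / 3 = 0.33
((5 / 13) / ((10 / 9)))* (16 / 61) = 72 / 793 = 0.09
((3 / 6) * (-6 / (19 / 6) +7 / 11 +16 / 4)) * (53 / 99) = 10123 / 13794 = 0.73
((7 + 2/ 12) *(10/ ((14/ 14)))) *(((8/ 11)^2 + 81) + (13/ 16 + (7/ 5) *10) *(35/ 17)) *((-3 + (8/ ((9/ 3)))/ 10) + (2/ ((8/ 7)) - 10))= -88179.43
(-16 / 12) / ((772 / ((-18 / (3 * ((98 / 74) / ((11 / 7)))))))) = 814 / 66199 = 0.01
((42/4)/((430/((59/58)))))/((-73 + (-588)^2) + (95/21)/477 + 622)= 12411063/173024595750880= 0.00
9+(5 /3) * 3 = 14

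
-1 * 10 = -10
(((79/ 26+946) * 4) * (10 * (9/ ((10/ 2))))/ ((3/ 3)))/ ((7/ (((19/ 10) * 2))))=482220/ 13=37093.85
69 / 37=1.86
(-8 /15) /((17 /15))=-8 /17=-0.47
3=3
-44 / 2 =-22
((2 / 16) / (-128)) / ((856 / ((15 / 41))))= -15 / 35938304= -0.00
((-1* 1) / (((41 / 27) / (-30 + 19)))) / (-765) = -33 / 3485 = -0.01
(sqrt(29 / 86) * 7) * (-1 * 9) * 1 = -63 * sqrt(2494) / 86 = -36.58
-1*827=-827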